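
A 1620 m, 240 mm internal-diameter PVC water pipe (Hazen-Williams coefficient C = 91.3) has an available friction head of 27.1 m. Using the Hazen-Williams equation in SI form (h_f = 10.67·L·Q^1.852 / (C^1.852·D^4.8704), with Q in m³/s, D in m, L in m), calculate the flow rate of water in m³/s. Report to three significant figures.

Rearranging: Q = [h_f·C^1.852·D^4.8704 / (10.67·L)]^(1/1.852)
Q = [27.1·91.3^1.852·0.240^4.8704 / (10.67·1620)]^0.540 = 0.06548 m³/s

Q ≈ 0.0655 m³/s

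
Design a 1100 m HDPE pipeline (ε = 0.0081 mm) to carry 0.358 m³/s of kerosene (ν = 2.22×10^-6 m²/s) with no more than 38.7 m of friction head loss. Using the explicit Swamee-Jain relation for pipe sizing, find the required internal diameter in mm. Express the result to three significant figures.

D ≈ 334 mm

Swamee-Jain (Type III): D = 0.66·[ε^1.25·(LQ²/(gh_f))^4.75 + ν·Q^9.4·(L/(gh_f))^5.2]^0.04
LQ²/(gh_f) = 0.3713; L/(gh_f) = 2.897
Term 1 = ε^1.25·(…)^4.75 = 3.91×10^-9; Term 2 = ν·Q^9.4·(…)^5.2 = 3.59×10^-8
D = 0.66·(3.91×10^-9 + 3.59×10^-8)^0.04 = 0.3338 m = 334 mm
Check: V = 4.09 m/s, Re = 6.15×10^5, f = 0.01305, h_f = 36.6 m ≈ 38.7 m ✓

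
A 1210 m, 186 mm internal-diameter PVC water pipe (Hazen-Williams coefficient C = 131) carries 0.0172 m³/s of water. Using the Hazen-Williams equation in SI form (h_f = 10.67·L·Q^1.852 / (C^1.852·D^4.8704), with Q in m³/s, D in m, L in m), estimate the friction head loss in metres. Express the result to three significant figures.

h_f = 10.67·1210·0.0172^1.852 / (131^1.852·0.186^4.8704) = 3.018 m

h_f ≈ 3.02 m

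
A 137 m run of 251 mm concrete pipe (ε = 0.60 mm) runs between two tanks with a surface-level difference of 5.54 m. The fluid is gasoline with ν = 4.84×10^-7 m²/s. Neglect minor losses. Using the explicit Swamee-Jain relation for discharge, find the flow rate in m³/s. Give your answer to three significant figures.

Q ≈ 0.141 m³/s

Swamee-Jain (Type II): Q = -0.965·√(gD⁵h_f/L)·ln[ε/(3.7D) + √(3.17ν²L/(gD³h_f))]
√(gD⁵h_f/L) = √(9.81·0.251⁵·5.54/137) = 0.01988
ε/(3.7D) = 6.46×10^-4; √(3.17ν²L/(gD³h_f)) = 1.09×10^-5
Q = -0.965·0.01988·ln(6.569×10^-4) = 0.1406 m³/s
Check: V = 2.84 m/s, Re = 1.47×10^6, f = 0.02474, h_f = 5.55 m ≈ 5.54 m ✓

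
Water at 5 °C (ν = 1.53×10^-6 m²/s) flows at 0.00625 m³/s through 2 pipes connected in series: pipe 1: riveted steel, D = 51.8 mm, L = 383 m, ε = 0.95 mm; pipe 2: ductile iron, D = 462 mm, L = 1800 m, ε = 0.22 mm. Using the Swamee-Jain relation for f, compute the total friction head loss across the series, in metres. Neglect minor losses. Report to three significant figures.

Pipe 1: V = 2.966 m/s, Re = 1.00×10^5, ε/D = 0.0183, f = 0.04770, h_1 = f(L/D)V²/2g = 158.1 m
Pipe 2: V = 0.03728 m/s, Re = 1.13×10^4, ε/D = 4.76×10^-4, f = 0.03086, h_2 = f(L/D)V²/2g = 0.008518 m
Series → Q common, losses add: H = Σh = 158.1 m

H ≈ 158 m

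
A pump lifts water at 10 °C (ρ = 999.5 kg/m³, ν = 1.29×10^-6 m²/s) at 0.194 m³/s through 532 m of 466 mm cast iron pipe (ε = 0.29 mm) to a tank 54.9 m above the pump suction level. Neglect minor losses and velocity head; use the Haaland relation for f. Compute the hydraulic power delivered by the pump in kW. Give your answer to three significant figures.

V = 4Q/(πD²) = 1.137 m/s; Re = 4.11×10^5; ε/D = 6.22×10^-4; f = 0.01846
h_f = f(L/D)V²/2g = 1.390 m
Total head H = z + h_f = 54.9 + 1.390 = 56.29 m
P_hyd = ρgQH = 999.5·9.81·0.194·56.29 = 107.1 kW

P_hyd ≈ 107 kW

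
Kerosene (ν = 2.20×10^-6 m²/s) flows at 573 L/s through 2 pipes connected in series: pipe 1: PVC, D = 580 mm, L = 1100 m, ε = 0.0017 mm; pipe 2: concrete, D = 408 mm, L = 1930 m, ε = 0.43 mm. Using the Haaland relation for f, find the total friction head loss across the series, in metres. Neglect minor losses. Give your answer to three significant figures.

Pipe 1: V = 2.169 m/s, Re = 5.72×10^5, ε/D = 2.93×10^-6, f = 0.01279, h_1 = f(L/D)V²/2g = 5.815 m
Pipe 2: V = 4.383 m/s, Re = 8.13×10^5, ε/D = 0.00105, f = 0.02024, h_2 = f(L/D)V²/2g = 93.75 m
Series → Q common, losses add: H = Σh = 99.56 m

H ≈ 99.6 m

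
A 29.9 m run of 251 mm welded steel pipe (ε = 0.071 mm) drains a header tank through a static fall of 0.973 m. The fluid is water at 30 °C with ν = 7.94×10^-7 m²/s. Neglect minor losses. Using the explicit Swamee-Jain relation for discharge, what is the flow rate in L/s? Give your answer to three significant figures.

Swamee-Jain (Type II): Q = -0.965·√(gD⁵h_f/L)·ln[ε/(3.7D) + √(3.17ν²L/(gD³h_f))]
√(gD⁵h_f/L) = √(9.81·0.251⁵·0.973/29.9) = 0.01783
ε/(3.7D) = 7.65×10^-5; √(3.17ν²L/(gD³h_f)) = 1.99×10^-5
Q = -0.965·0.01783·ln(9.635×10^-5) = 0.1591 m³/s
Check: V = 3.22 m/s, Re = 1.02×10^6, f = 0.01559, h_f = 0.979 m ≈ 0.973 m ✓

Q ≈ 159 L/s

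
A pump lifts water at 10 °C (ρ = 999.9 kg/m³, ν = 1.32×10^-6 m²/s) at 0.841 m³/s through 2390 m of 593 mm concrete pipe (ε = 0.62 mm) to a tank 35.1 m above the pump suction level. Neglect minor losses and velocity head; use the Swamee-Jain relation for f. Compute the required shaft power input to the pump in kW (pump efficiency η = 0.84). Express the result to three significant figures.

P_shaft ≈ 721 kW

V = 4Q/(πD²) = 3.045 m/s; Re = 1.37×10^6; ε/D = 0.00105; f = 0.02014
h_f = f(L/D)V²/2g = 38.36 m
Total head H = z + h_f = 35.1 + 38.36 = 73.46 m
P_hyd = ρgQH = 999.9·9.81·0.841·73.46 = 606.0 kW
P_shaft = P_hyd/η = 606.0/0.84 = 721.5 kW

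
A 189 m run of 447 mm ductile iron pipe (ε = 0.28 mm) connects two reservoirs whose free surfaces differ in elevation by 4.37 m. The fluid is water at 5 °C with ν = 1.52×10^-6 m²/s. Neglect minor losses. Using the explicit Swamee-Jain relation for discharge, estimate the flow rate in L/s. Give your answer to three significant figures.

Swamee-Jain (Type II): Q = -0.965·√(gD⁵h_f/L)·ln[ε/(3.7D) + √(3.17ν²L/(gD³h_f))]
√(gD⁵h_f/L) = √(9.81·0.447⁵·4.37/189) = 0.06362
ε/(3.7D) = 1.69×10^-4; √(3.17ν²L/(gD³h_f)) = 1.90×10^-5
Q = -0.965·0.06362·ln(1.883×10^-4) = 0.5266 m³/s
Check: V = 3.36 m/s, Re = 9.87×10^5, f = 0.01811, h_f = 4.39 m ≈ 4.37 m ✓

Q ≈ 527 L/s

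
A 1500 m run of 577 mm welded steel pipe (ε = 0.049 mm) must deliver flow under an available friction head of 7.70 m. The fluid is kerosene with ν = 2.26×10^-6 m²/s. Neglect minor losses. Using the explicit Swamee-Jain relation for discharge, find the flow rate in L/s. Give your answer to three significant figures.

Q ≈ 529 L/s

Swamee-Jain (Type II): Q = -0.965·√(gD⁵h_f/L)·ln[ε/(3.7D) + √(3.17ν²L/(gD³h_f))]
√(gD⁵h_f/L) = √(9.81·0.577⁵·7.70/1500) = 0.05675
ε/(3.7D) = 2.30×10^-5; √(3.17ν²L/(gD³h_f)) = 4.09×10^-5
Q = -0.965·0.05675·ln(6.386×10^-5) = 0.5290 m³/s
Check: V = 2.02 m/s, Re = 5.16×10^5, f = 0.01423, h_f = 7.72 m ≈ 7.70 m ✓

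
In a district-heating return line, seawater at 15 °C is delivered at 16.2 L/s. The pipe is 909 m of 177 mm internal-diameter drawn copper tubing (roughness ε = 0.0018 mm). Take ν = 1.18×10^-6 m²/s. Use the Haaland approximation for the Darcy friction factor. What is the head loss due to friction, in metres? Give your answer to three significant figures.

V = 4Q/(πD²) = 4·0.0162/(π·0.177²) = 0.6584 m/s
Re = VD/ν = 0.6584·0.177/1.18×10^-6 = 9.88×10^4 → turbulent
ε/D = 0.0018/177 = 1.02×10^-5
Haaland: f = 0.01791
h_f = f(L/D)V²/(2g) = 0.01791·(909/0.177)·0.6584²/(2·9.81) = 2.032 m

h_f ≈ 2.03 m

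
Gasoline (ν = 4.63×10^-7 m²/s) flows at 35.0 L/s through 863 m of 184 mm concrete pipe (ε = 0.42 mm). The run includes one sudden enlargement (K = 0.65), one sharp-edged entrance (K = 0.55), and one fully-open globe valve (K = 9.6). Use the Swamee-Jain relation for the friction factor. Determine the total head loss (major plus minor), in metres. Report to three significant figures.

V = 4Q/(πD²) = 1.316 m/s; V²/2g = 0.08831 m
Re = 5.23×10^5, ε/D = 0.00228 → f = 0.02469 (Swamee-Jain)
Major: h_f = f(L/D)·V²/2g = 0.02469·4690·0.08831 = 10.23 m
Minor: ΣK = 10.8; h_m = ΣK·V²/2g = 0.9537 m
Total H_L = 10.23 + 0.9537 = 11.18 m

H_L ≈ 11.2 m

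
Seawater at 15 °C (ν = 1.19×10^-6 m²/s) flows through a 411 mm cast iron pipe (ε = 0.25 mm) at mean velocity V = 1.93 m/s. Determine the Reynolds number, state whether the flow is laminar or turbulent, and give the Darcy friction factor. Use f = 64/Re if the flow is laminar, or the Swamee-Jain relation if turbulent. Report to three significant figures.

Re ≈ 6.67×10^5; turbulent; f ≈ 0.0182

Re = VD/ν = 1.930·0.411/1.19×10^-6 = 6.67×10^5
Re > 4000 → turbulent; ε/D = 6.08×10^-4
Swamee-Jain: f = 0.01821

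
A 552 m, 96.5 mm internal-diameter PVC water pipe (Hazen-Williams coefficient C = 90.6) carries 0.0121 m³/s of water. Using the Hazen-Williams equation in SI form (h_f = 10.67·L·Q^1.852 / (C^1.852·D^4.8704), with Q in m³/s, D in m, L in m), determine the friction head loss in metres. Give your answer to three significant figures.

h_f = 10.67·552·0.0121^1.852 / (90.6^1.852·0.0965^4.8704) = 34.72 m

h_f ≈ 34.7 m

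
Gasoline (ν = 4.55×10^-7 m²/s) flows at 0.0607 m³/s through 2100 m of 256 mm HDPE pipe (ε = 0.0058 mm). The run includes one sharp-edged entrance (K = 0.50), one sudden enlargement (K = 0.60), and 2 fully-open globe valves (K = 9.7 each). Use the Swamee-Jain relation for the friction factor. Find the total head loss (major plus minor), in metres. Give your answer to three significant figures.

V = 4Q/(πD²) = 1.179 m/s; V²/2g = 0.07088 m
Re = 6.64×10^5, ε/D = 2.27×10^-5 → f = 0.01287 (Swamee-Jain)
Major: h_f = f(L/D)·V²/2g = 0.01287·8203·0.07088 = 7.485 m
Minor: ΣK = 20.5; h_m = ΣK·V²/2g = 1.453 m
Total H_L = 7.485 + 1.453 = 8.938 m

H_L ≈ 8.94 m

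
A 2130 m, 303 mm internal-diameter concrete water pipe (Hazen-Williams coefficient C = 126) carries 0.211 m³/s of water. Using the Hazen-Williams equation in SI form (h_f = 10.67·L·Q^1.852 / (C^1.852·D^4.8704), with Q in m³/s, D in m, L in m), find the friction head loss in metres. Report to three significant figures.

h_f = 10.67·2130·0.211^1.852 / (126^1.852·0.303^4.8704) = 55.06 m

h_f ≈ 55.1 m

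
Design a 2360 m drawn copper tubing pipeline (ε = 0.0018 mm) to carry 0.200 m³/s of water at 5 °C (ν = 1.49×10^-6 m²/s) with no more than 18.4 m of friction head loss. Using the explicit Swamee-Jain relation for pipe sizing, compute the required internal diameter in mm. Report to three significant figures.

Swamee-Jain (Type III): D = 0.66·[ε^1.25·(LQ²/(gh_f))^4.75 + ν·Q^9.4·(L/(gh_f))^5.2]^0.04
LQ²/(gh_f) = 0.5230; L/(gh_f) = 13.07
Term 1 = ε^1.25·(…)^4.75 = 3.03×10^-9; Term 2 = ν·Q^9.4·(…)^5.2 = 2.56×10^-7
D = 0.66·(3.03×10^-9 + 2.56×10^-7)^0.04 = 0.3598 m = 360 mm
Check: V = 1.97 m/s, Re = 4.75×10^5, f = 0.01329, h_f = 17.2 m ≈ 18.4 m ✓

D ≈ 360 mm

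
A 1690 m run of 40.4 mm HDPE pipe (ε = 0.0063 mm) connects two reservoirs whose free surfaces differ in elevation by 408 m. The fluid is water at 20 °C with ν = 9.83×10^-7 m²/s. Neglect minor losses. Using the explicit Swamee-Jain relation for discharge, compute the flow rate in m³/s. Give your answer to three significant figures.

Swamee-Jain (Type II): Q = -0.965·√(gD⁵h_f/L)·ln[ε/(3.7D) + √(3.17ν²L/(gD³h_f))]
√(gD⁵h_f/L) = √(9.81·0.0404⁵·408/1690) = 5.049×10^-4
ε/(3.7D) = 4.21×10^-5; √(3.17ν²L/(gD³h_f)) = 1.40×10^-4
Q = -0.965·5.049×10^-4·ln(1.822×10^-4) = 0.004195 m³/s
Check: V = 3.27 m/s, Re = 1.34×10^5, f = 0.01785, h_f = 408 m ≈ 408 m ✓

Q ≈ 0.00419 m³/s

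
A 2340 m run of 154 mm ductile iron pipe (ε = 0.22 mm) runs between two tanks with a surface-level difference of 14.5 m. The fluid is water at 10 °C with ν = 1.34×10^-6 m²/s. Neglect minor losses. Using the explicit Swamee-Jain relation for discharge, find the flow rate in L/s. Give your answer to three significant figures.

Swamee-Jain (Type II): Q = -0.965·√(gD⁵h_f/L)·ln[ε/(3.7D) + √(3.17ν²L/(gD³h_f))]
√(gD⁵h_f/L) = √(9.81·0.154⁵·14.5/2340) = 0.002295
ε/(3.7D) = 3.86×10^-4; √(3.17ν²L/(gD³h_f)) = 1.60×10^-4
Q = -0.965·0.002295·ln(5.462×10^-4) = 0.01664 m³/s
Check: V = 0.893 m/s, Re = 1.03×10^5, f = 0.02368, h_f = 14.6 m ≈ 14.5 m ✓

Q ≈ 16.6 L/s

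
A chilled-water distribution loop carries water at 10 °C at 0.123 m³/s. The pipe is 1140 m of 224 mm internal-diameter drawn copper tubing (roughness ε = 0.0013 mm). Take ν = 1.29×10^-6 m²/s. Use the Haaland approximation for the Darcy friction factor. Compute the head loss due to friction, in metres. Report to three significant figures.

V = 4Q/(πD²) = 4·0.123/(π·0.224²) = 3.121 m/s
Re = VD/ν = 3.121·0.224/1.29×10^-6 = 5.42×10^5 → turbulent
ε/D = 0.0013/224 = 5.80×10^-6
Haaland: f = 0.01294
h_f = f(L/D)V²/(2g) = 0.01294·(1140/0.224)·3.121²/(2·9.81) = 32.71 m

h_f ≈ 32.7 m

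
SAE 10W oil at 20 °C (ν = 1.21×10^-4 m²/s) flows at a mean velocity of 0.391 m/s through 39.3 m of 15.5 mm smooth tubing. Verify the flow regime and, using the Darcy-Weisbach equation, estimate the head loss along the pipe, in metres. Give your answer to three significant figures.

h_f ≈ 25.2 m

Re = VD/ν = 0.391·0.01550/1.21×10^-4 = 50.1 → laminar (Re < 2300)
f = 64/Re = 1.278
h_f = f(L/D)V²/(2g) = 1.278·(39.3/0.01550)·0.391²/(2·9.81) = 25.24 m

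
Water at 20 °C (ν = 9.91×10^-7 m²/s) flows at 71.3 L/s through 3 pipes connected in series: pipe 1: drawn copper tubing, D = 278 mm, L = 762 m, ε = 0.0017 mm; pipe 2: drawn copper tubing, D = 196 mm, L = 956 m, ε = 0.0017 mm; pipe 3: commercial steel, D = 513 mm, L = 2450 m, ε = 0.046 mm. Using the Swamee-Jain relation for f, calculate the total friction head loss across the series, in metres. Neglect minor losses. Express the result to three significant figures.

Pipe 1: V = 1.175 m/s, Re = 3.30×10^5, ε/D = 6.12×10^-6, f = 0.01420, h_1 = f(L/D)V²/2g = 2.737 m
Pipe 2: V = 2.363 m/s, Re = 4.67×10^5, ε/D = 8.67×10^-6, f = 0.01338, h_2 = f(L/D)V²/2g = 18.58 m
Pipe 3: V = 0.3450 m/s, Re = 1.79×10^5, ε/D = 8.97×10^-5, f = 0.01661, h_3 = f(L/D)V²/2g = 0.4811 m
Series → Q common, losses add: H = Σh = 21.80 m

H ≈ 21.8 m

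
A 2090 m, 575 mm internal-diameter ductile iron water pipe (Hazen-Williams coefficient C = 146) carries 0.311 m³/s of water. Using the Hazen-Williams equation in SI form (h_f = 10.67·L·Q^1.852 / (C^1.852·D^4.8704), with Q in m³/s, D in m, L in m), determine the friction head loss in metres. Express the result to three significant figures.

h_f = 10.67·2090·0.311^1.852 / (146^1.852·0.575^4.8704) = 3.724 m

h_f ≈ 3.72 m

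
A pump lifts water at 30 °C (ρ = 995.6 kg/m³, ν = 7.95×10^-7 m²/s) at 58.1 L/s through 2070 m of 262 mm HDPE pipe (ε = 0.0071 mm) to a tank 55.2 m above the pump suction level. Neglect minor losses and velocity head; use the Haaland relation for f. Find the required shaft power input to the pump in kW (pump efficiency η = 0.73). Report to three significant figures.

P_shaft ≈ 48.1 kW

V = 4Q/(πD²) = 1.078 m/s; Re = 3.55×10^5; ε/D = 2.71×10^-5; f = 0.01416
h_f = f(L/D)V²/2g = 6.621 m
Total head H = z + h_f = 55.2 + 6.621 = 61.82 m
P_hyd = ρgQH = 995.6·9.81·0.0581·61.82 = 35.08 kW
P_shaft = P_hyd/η = 35.08/0.73 = 48.06 kW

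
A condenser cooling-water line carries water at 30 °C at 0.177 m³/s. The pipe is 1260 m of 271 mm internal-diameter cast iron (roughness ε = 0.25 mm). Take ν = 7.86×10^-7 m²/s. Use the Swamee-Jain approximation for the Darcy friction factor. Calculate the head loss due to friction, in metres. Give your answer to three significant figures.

h_f ≈ 43.8 m

V = 4Q/(πD²) = 4·0.177/(π·0.271²) = 3.069 m/s
Re = VD/ν = 3.069·0.271/7.86×10^-7 = 1.06×10^6 → turbulent
ε/D = 0.25/271 = 9.23×10^-4
Swamee-Jain: f = 0.01965
h_f = f(L/D)V²/(2g) = 0.01965·(1260/0.271)·3.069²/(2·9.81) = 43.85 m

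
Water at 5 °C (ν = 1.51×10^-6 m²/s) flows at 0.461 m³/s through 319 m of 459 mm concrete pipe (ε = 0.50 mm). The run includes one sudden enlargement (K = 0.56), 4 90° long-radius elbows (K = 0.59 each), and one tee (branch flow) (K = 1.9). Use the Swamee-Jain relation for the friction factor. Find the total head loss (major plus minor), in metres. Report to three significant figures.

H_L ≈ 7.54 m

V = 4Q/(πD²) = 2.786 m/s; V²/2g = 0.3956 m
Re = 8.47×10^5, ε/D = 0.00109 → f = 0.02048 (Swamee-Jain)
Major: h_f = f(L/D)·V²/2g = 0.02048·695.0·0.3956 = 5.632 m
Minor: ΣK = 4.82; h_m = ΣK·V²/2g = 1.907 m
Total H_L = 5.632 + 1.907 = 7.539 m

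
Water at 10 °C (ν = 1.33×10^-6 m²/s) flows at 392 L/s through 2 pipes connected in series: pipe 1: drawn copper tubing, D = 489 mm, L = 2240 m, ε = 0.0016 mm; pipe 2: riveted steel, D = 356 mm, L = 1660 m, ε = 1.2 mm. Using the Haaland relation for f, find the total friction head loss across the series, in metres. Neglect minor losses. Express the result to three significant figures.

H ≈ 113 m

Pipe 1: V = 2.087 m/s, Re = 7.67×10^5, ε/D = 3.27×10^-6, f = 0.01216, h_1 = f(L/D)V²/2g = 12.37 m
Pipe 2: V = 3.938 m/s, Re = 1.05×10^6, ε/D = 0.00337, f = 0.02721, h_2 = f(L/D)V²/2g = 100.3 m
Series → Q common, losses add: H = Σh = 112.7 m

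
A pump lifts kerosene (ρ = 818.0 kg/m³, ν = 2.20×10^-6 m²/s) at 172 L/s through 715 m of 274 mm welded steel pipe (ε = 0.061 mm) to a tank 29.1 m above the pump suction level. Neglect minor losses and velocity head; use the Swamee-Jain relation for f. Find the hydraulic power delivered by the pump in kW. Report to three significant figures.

P_hyd ≈ 65.4 kW

V = 4Q/(πD²) = 2.917 m/s; Re = 3.63×10^5; ε/D = 2.23×10^-4; f = 0.01617
h_f = f(L/D)V²/2g = 18.30 m
Total head H = z + h_f = 29.1 + 18.30 = 47.40 m
P_hyd = ρgQH = 818.0·9.81·0.172·47.40 = 65.43 kW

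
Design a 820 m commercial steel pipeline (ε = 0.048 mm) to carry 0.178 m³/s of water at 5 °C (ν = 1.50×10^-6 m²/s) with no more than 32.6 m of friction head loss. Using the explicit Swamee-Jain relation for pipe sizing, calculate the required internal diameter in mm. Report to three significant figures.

Swamee-Jain (Type III): D = 0.66·[ε^1.25·(LQ²/(gh_f))^4.75 + ν·Q^9.4·(L/(gh_f))^5.2]^0.04
LQ²/(gh_f) = 0.08124; L/(gh_f) = 2.564
Term 1 = ε^1.25·(…)^4.75 = 2.65×10^-11; Term 2 = ν·Q^9.4·(…)^5.2 = 1.80×10^-11
D = 0.66·(2.65×10^-11 + 1.80×10^-11)^0.04 = 0.2544 m = 254 mm
Check: V = 3.50 m/s, Re = 5.94×10^5, f = 0.01518, h_f = 30.6 m ≈ 32.6 m ✓

D ≈ 254 mm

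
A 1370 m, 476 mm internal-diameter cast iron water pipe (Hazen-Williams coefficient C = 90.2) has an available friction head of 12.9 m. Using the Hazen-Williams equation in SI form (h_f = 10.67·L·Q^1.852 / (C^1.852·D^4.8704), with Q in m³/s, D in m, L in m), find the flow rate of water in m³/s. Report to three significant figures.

Rearranging: Q = [h_f·C^1.852·D^4.8704 / (10.67·L)]^(1/1.852)
Q = [12.9·90.2^1.852·0.476^4.8704 / (10.67·1370)]^0.540 = 0.2872 m³/s

Q ≈ 0.287 m³/s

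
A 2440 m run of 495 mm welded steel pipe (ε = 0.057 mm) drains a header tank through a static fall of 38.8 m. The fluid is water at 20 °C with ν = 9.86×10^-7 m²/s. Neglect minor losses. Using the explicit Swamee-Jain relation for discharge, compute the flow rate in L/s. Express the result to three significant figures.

Q ≈ 659 L/s

Swamee-Jain (Type II): Q = -0.965·√(gD⁵h_f/L)·ln[ε/(3.7D) + √(3.17ν²L/(gD³h_f))]
√(gD⁵h_f/L) = √(9.81·0.495⁵·38.8/2440) = 0.06809
ε/(3.7D) = 3.11×10^-5; √(3.17ν²L/(gD³h_f)) = 1.28×10^-5
Q = -0.965·0.06809·ln(4.388×10^-5) = 0.6593 m³/s
Check: V = 3.43 m/s, Re = 1.72×10^6, f = 0.01324, h_f = 39.0 m ≈ 38.8 m ✓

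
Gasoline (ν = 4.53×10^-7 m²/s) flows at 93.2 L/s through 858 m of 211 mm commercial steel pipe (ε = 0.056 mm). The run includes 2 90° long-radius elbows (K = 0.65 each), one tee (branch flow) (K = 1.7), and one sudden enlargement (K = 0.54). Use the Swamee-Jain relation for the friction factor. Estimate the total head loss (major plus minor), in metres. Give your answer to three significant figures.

V = 4Q/(πD²) = 2.665 m/s; V²/2g = 0.3621 m
Re = 1.24×10^6, ε/D = 2.65×10^-4 → f = 0.01529 (Swamee-Jain)
Major: h_f = f(L/D)·V²/2g = 0.01529·4066·0.3621 = 22.52 m
Minor: ΣK = 3.54; h_m = ΣK·V²/2g = 1.282 m
Total H_L = 22.52 + 1.282 = 23.80 m

H_L ≈ 23.8 m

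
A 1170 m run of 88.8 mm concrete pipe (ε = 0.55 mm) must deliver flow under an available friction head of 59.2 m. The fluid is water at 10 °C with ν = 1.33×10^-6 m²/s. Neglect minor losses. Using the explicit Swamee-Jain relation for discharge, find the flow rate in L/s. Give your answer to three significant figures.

Swamee-Jain (Type II): Q = -0.965·√(gD⁵h_f/L)·ln[ε/(3.7D) + √(3.17ν²L/(gD³h_f))]
√(gD⁵h_f/L) = √(9.81·0.0888⁵·59.2/1170) = 0.001656
ε/(3.7D) = 0.00167; √(3.17ν²L/(gD³h_f)) = 1.27×10^-4
Q = -0.965·0.001656·ln(0.001801) = 0.01010 m³/s
Check: V = 1.63 m/s, Re = 1.09×10^5, f = 0.03343, h_f = 59.7 m ≈ 59.2 m ✓

Q ≈ 10.1 L/s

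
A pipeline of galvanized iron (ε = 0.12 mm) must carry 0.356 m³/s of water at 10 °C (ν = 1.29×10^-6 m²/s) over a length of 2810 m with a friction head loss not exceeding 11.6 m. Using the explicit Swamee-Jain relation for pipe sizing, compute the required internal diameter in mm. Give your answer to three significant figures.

D ≈ 530 mm

Swamee-Jain (Type III): D = 0.66·[ε^1.25·(LQ²/(gh_f))^4.75 + ν·Q^9.4·(L/(gh_f))^5.2]^0.04
LQ²/(gh_f) = 3.130; L/(gh_f) = 24.69
Term 1 = ε^1.25·(…)^4.75 = 0.00283; Term 2 = ν·Q^9.4·(…)^5.2 = 0.00137
D = 0.66·(0.00283 + 0.00137)^0.04 = 0.5302 m = 530 mm
Check: V = 1.61 m/s, Re = 6.63×10^5, f = 0.01543, h_f = 10.8 m ≈ 11.6 m ✓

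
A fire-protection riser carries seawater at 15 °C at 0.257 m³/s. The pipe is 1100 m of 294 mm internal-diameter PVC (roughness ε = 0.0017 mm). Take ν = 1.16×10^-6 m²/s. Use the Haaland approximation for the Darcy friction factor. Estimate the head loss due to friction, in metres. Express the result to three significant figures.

V = 4Q/(πD²) = 4·0.257/(π·0.294²) = 3.786 m/s
Re = VD/ν = 3.786·0.294/1.16×10^-6 = 9.59×10^5 → turbulent
ε/D = 0.0017/294 = 5.78×10^-6
Haaland: f = 0.01176
h_f = f(L/D)V²/(2g) = 0.01176·(1100/0.294)·3.786²/(2·9.81) = 32.15 m

h_f ≈ 32.2 m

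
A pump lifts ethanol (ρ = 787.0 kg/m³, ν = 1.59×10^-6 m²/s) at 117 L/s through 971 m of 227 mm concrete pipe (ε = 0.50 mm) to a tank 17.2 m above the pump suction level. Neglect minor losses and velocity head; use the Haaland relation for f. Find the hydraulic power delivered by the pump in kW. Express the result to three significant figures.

P_hyd ≈ 55.8 kW

V = 4Q/(πD²) = 2.891 m/s; Re = 4.13×10^5; ε/D = 0.00220; f = 0.02445
h_f = f(L/D)V²/2g = 44.54 m
Total head H = z + h_f = 17.2 + 44.54 = 61.74 m
P_hyd = ρgQH = 787.0·9.81·0.117·61.74 = 55.77 kW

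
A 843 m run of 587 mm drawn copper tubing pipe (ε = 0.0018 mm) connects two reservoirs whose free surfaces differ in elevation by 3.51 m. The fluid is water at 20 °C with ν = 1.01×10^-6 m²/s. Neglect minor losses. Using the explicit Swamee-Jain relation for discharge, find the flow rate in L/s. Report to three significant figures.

Q ≈ 556 L/s

Swamee-Jain (Type II): Q = -0.965·√(gD⁵h_f/L)·ln[ε/(3.7D) + √(3.17ν²L/(gD³h_f))]
√(gD⁵h_f/L) = √(9.81·0.587⁵·3.51/843) = 0.05335
ε/(3.7D) = 8.29×10^-7; √(3.17ν²L/(gD³h_f)) = 1.98×10^-5
Q = -0.965·0.05335·ln(2.061×10^-5) = 0.5555 m³/s
Check: V = 2.05 m/s, Re = 1.19×10^6, f = 0.01136, h_f = 3.50 m ≈ 3.51 m ✓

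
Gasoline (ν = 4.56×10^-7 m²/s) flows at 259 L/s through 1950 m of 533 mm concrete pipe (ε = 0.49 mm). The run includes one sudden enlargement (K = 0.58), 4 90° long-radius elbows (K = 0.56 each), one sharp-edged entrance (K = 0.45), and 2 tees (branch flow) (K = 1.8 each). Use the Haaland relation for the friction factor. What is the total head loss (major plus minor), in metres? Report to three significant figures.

V = 4Q/(πD²) = 1.161 m/s; V²/2g = 0.06868 m
Re = 1.36×10^6, ε/D = 9.19×10^-4 → f = 0.01949 (Haaland)
Major: h_f = f(L/D)·V²/2g = 0.01949·3659·0.06868 = 4.896 m
Minor: ΣK = 6.87; h_m = ΣK·V²/2g = 0.4718 m
Total H_L = 4.896 + 0.4718 = 5.368 m

H_L ≈ 5.37 m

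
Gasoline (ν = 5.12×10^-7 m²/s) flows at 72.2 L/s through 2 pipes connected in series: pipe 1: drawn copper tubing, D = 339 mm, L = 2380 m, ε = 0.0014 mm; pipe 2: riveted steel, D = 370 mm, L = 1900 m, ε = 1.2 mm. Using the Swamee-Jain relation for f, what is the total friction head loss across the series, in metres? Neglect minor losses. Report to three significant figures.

Pipe 1: V = 0.7999 m/s, Re = 5.30×10^5, ε/D = 4.13×10^-6, f = 0.01303, h_1 = f(L/D)V²/2g = 2.983 m
Pipe 2: V = 0.6715 m/s, Re = 4.85×10^5, ε/D = 0.00324, f = 0.02712, h_2 = f(L/D)V²/2g = 3.201 m
Series → Q common, losses add: H = Σh = 6.183 m

H ≈ 6.18 m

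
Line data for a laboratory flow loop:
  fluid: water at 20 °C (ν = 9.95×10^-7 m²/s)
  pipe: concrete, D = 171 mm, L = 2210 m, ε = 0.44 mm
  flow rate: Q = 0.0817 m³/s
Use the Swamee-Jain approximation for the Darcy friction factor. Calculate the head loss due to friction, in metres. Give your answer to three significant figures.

h_f ≈ 212 m

V = 4Q/(πD²) = 4·0.0817/(π·0.171²) = 3.557 m/s
Re = VD/ν = 3.557·0.171/9.95×10^-7 = 6.11×10^5 → turbulent
ε/D = 0.44/171 = 0.00257
Swamee-Jain: f = 0.02542
h_f = f(L/D)V²/(2g) = 0.02542·(2210/0.171)·3.557²/(2·9.81) = 211.9 m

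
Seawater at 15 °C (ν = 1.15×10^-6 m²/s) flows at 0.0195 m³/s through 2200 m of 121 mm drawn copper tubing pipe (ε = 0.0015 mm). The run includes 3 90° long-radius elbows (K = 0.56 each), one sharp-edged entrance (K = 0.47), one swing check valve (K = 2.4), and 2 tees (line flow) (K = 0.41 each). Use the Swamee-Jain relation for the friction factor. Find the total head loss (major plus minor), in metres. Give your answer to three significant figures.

H_L ≈ 43.4 m

V = 4Q/(πD²) = 1.696 m/s; V²/2g = 0.1466 m
Re = 1.78×10^5, ε/D = 1.24×10^-5 → f = 0.01599 (Swamee-Jain)
Major: h_f = f(L/D)·V²/2g = 0.01599·18182·0.1466 = 42.61 m
Minor: ΣK = 5.37; h_m = ΣK·V²/2g = 0.7871 m
Total H_L = 42.61 + 0.7871 = 43.40 m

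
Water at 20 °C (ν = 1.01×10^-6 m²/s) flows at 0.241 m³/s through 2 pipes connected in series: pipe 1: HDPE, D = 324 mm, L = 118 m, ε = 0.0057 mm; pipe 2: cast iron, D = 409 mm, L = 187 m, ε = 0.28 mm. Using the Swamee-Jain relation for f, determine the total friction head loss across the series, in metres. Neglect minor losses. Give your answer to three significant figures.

H ≈ 3.38 m

Pipe 1: V = 2.923 m/s, Re = 9.38×10^5, ε/D = 1.76×10^-5, f = 0.01214, h_1 = f(L/D)V²/2g = 1.925 m
Pipe 2: V = 1.834 m/s, Re = 7.43×10^5, ε/D = 6.85×10^-4, f = 0.01858, h_2 = f(L/D)V²/2g = 1.457 m
Series → Q common, losses add: H = Σh = 3.383 m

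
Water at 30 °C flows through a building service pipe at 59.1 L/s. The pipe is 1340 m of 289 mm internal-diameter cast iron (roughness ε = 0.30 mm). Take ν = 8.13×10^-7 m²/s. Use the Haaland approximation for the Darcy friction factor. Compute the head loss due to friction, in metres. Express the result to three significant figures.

V = 4Q/(πD²) = 4·0.0591/(π·0.289²) = 0.9010 m/s
Re = VD/ν = 0.9010·0.289/8.13×10^-7 = 3.20×10^5 → turbulent
ε/D = 0.30/289 = 0.00104
Haaland: f = 0.02063
h_f = f(L/D)V²/(2g) = 0.02063·(1340/0.289)·0.9010²/(2·9.81) = 3.958 m

h_f ≈ 3.96 m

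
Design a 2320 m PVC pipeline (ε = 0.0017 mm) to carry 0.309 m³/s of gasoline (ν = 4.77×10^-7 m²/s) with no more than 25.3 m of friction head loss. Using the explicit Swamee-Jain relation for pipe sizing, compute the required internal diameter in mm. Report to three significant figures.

D ≈ 378 mm

Swamee-Jain (Type III): D = 0.66·[ε^1.25·(LQ²/(gh_f))^4.75 + ν·Q^9.4·(L/(gh_f))^5.2]^0.04
LQ²/(gh_f) = 0.8925; L/(gh_f) = 9.348
Term 1 = ε^1.25·(…)^4.75 = 3.58×10^-8; Term 2 = ν·Q^9.4·(…)^5.2 = 8.55×10^-7
D = 0.66·(3.58×10^-8 + 8.55×10^-7)^0.04 = 0.3780 m = 378 mm
Check: V = 2.75 m/s, Re = 2.18×10^6, f = 0.01040, h_f = 24.7 m ≈ 25.3 m ✓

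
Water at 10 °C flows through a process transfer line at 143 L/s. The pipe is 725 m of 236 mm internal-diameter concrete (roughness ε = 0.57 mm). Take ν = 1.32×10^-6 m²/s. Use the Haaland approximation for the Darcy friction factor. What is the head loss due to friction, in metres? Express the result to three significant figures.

V = 4Q/(πD²) = 4·0.143/(π·0.236²) = 3.269 m/s
Re = VD/ν = 3.269·0.236/1.32×10^-6 = 5.84×10^5 → turbulent
ε/D = 0.57/236 = 0.00242
Haaland: f = 0.02493
h_f = f(L/D)V²/(2g) = 0.02493·(725/0.236)·3.269²/(2·9.81) = 41.72 m

h_f ≈ 41.7 m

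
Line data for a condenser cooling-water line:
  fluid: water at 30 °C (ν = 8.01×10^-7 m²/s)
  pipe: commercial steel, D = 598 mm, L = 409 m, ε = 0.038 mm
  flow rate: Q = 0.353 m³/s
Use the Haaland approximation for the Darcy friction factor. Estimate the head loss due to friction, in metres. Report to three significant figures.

V = 4Q/(πD²) = 4·0.353/(π·0.598²) = 1.257 m/s
Re = VD/ν = 1.257·0.598/8.01×10^-7 = 9.38×10^5 → turbulent
ε/D = 0.038/598 = 6.35×10^-5
Haaland: f = 0.01284
h_f = f(L/D)V²/(2g) = 0.01284·(409/0.598)·1.257²/(2·9.81) = 0.7069 m

h_f ≈ 0.707 m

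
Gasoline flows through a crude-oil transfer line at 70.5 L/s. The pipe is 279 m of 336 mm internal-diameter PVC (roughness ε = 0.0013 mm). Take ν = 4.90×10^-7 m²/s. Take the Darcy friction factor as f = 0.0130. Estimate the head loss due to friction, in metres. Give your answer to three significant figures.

h_f ≈ 0.348 m

V = 4Q/(πD²) = 4·0.0705/(π·0.336²) = 0.7951 m/s
h_f = f(L/D)V²/(2g) = 0.01300·(279/0.336)·0.7951²/(2·9.81) = 0.3478 m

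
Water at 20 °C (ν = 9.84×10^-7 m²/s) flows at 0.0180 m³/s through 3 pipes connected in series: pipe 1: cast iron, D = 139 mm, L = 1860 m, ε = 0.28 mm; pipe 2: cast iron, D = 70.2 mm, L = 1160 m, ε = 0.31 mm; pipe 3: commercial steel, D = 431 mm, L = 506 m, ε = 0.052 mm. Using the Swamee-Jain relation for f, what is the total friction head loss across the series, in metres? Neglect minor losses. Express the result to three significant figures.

H ≈ 565 m

Pipe 1: V = 1.186 m/s, Re = 1.68×10^5, ε/D = 0.00201, f = 0.02470, h_1 = f(L/D)V²/2g = 23.70 m
Pipe 2: V = 4.651 m/s, Re = 3.32×10^5, ε/D = 0.00442, f = 0.02970, h_2 = f(L/D)V²/2g = 541.0 m
Pipe 3: V = 0.1234 m/s, Re = 5.40×10^4, ε/D = 1.21×10^-4, f = 0.02091, h_3 = f(L/D)V²/2g = 0.01904 m
Series → Q common, losses add: H = Σh = 564.7 m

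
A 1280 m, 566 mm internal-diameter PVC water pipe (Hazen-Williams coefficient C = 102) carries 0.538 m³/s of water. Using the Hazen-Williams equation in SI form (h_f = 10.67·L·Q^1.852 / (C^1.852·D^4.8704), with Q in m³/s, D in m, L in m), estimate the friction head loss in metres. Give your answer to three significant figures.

h_f ≈ 13.2 m

h_f = 10.67·1280·0.538^1.852 / (102^1.852·0.566^4.8704) = 13.21 m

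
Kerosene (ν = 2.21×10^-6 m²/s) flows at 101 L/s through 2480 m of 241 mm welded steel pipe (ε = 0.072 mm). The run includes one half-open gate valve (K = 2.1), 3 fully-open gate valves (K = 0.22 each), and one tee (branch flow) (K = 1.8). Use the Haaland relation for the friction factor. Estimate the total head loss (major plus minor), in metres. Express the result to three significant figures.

V = 4Q/(πD²) = 2.214 m/s; V²/2g = 0.2499 m
Re = 2.41×10^5, ε/D = 2.99×10^-4 → f = 0.01715 (Haaland)
Major: h_f = f(L/D)·V²/2g = 0.01715·10290·0.2499 = 44.09 m
Minor: ΣK = 4.56; h_m = ΣK·V²/2g = 1.139 m
Total H_L = 44.09 + 1.139 = 45.23 m

H_L ≈ 45.2 m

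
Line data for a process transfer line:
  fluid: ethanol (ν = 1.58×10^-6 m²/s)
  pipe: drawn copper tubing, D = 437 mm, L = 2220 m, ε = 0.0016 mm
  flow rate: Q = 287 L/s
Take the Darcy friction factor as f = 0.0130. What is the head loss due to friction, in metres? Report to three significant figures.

h_f ≈ 12.3 m

V = 4Q/(πD²) = 4·0.287/(π·0.437²) = 1.914 m/s
h_f = f(L/D)V²/(2g) = 0.01300·(2220/0.437)·1.914²/(2·9.81) = 12.32 m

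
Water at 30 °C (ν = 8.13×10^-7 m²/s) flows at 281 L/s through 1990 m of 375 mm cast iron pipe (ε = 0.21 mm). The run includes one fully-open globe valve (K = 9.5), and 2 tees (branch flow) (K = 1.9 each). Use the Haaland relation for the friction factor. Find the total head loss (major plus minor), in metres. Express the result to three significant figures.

H_L ≈ 35.1 m

V = 4Q/(πD²) = 2.544 m/s; V²/2g = 0.3299 m
Re = 1.17×10^6, ε/D = 5.60×10^-4 → f = 0.01751 (Haaland)
Major: h_f = f(L/D)·V²/2g = 0.01751·5307·0.3299 = 30.66 m
Minor: ΣK = 13.3; h_m = ΣK·V²/2g = 4.388 m
Total H_L = 30.66 + 4.388 = 35.05 m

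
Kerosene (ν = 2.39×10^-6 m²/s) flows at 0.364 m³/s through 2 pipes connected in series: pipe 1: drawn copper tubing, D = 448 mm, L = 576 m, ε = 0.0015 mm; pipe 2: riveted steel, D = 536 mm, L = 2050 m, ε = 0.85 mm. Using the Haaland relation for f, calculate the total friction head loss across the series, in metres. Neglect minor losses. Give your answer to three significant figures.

H ≈ 16.2 m

Pipe 1: V = 2.309 m/s, Re = 4.33×10^5, ε/D = 3.35×10^-6, f = 0.01344, h_1 = f(L/D)V²/2g = 4.696 m
Pipe 2: V = 1.613 m/s, Re = 3.62×10^5, ε/D = 0.00159, f = 0.02260, h_2 = f(L/D)V²/2g = 11.47 m
Series → Q common, losses add: H = Σh = 16.16 m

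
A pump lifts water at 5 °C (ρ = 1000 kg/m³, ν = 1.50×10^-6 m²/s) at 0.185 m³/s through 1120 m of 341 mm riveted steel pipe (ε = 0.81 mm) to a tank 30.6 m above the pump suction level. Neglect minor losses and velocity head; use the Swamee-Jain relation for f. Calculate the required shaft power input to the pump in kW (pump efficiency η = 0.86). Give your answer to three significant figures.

P_shaft ≈ 101 kW

V = 4Q/(πD²) = 2.026 m/s; Re = 4.61×10^5; ε/D = 0.00238; f = 0.02500
h_f = f(L/D)V²/2g = 17.17 m
Total head H = z + h_f = 30.6 + 17.17 = 47.77 m
P_hyd = ρgQH = 1000·9.81·0.185·47.77 = 86.70 kW
P_shaft = P_hyd/η = 86.70/0.86 = 100.8 kW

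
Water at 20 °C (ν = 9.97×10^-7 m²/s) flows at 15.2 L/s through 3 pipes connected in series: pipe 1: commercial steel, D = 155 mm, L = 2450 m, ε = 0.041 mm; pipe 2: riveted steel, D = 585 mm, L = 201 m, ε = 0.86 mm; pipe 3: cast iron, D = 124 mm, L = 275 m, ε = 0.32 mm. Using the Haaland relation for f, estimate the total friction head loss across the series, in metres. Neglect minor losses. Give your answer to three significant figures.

Pipe 1: V = 0.8055 m/s, Re = 1.25×10^5, ε/D = 2.65×10^-4, f = 0.01839, h_1 = f(L/D)V²/2g = 9.616 m
Pipe 2: V = 0.05655 m/s, Re = 3.32×10^4, ε/D = 0.00147, f = 0.02631, h_2 = f(L/D)V²/2g = 0.001474 m
Pipe 3: V = 1.259 m/s, Re = 1.57×10^5, ε/D = 0.00258, f = 0.02598, h_3 = f(L/D)V²/2g = 4.653 m
Series → Q common, losses add: H = Σh = 14.27 m

H ≈ 14.3 m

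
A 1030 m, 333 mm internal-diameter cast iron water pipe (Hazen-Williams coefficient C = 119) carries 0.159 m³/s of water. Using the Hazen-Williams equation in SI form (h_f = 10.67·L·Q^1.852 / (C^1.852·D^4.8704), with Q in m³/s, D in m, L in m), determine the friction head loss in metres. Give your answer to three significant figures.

h_f ≈ 11.1 m

h_f = 10.67·1030·0.159^1.852 / (119^1.852·0.333^4.8704) = 11.07 m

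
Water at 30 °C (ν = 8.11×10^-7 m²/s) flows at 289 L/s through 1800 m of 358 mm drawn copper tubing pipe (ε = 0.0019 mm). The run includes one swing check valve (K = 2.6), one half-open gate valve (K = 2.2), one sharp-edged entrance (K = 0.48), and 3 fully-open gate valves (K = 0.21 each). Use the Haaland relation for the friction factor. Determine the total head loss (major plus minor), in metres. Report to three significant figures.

H_L ≈ 26.2 m

V = 4Q/(πD²) = 2.871 m/s; V²/2g = 0.4201 m
Re = 1.27×10^6, ε/D = 5.31×10^-6 → f = 0.01125 (Haaland)
Major: h_f = f(L/D)·V²/2g = 0.01125·5028·0.4201 = 23.76 m
Minor: ΣK = 5.91; h_m = ΣK·V²/2g = 2.483 m
Total H_L = 23.76 + 2.483 = 26.24 m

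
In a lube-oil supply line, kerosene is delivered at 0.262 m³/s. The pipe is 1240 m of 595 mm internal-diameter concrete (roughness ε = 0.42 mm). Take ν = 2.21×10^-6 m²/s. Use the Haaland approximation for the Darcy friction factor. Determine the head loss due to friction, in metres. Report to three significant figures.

h_f ≈ 1.83 m

V = 4Q/(πD²) = 4·0.262/(π·0.595²) = 0.9423 m/s
Re = VD/ν = 0.9423·0.595/2.21×10^-6 = 2.54×10^5 → turbulent
ε/D = 0.42/595 = 7.06×10^-4
Haaland: f = 0.01936
h_f = f(L/D)V²/(2g) = 0.01936·(1240/0.595)·0.9423²/(2·9.81) = 1.825 m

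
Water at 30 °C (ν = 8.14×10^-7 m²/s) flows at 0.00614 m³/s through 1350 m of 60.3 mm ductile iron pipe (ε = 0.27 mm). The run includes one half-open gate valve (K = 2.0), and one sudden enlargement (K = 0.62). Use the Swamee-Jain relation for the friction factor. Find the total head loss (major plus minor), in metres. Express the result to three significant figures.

V = 4Q/(πD²) = 2.150 m/s; V²/2g = 0.2356 m
Re = 1.59×10^5, ε/D = 0.00448 → f = 0.03022 (Swamee-Jain)
Major: h_f = f(L/D)·V²/2g = 0.03022·22388·0.2356 = 159.4 m
Minor: ΣK = 2.62; h_m = ΣK·V²/2g = 0.6173 m
Total H_L = 159.4 + 0.6173 = 160.0 m

H_L ≈ 160 m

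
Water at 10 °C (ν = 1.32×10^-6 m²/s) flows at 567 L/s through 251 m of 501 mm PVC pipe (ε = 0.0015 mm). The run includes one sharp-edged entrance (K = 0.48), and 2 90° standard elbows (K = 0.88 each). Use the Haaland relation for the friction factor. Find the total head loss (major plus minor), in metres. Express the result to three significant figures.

H_L ≈ 3.37 m

V = 4Q/(πD²) = 2.876 m/s; V²/2g = 0.4216 m
Re = 1.09×10^6, ε/D = 2.99×10^-6 → f = 0.01147 (Haaland)
Major: h_f = f(L/D)·V²/2g = 0.01147·501.0·0.4216 = 2.423 m
Minor: ΣK = 2.24; h_m = ΣK·V²/2g = 0.9445 m
Total H_L = 2.423 + 0.9445 = 3.367 m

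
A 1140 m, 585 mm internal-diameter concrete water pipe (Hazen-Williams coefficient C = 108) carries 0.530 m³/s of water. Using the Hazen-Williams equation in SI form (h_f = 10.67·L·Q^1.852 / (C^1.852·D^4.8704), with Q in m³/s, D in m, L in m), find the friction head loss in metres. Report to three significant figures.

h_f ≈ 8.76 m

h_f = 10.67·1140·0.530^1.852 / (108^1.852·0.585^4.8704) = 8.761 m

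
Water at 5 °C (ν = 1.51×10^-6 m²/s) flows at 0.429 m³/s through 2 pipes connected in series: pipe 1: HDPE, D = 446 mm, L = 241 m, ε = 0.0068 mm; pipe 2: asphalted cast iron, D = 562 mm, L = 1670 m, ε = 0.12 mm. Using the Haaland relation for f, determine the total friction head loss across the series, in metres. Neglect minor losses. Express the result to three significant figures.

Pipe 1: V = 2.746 m/s, Re = 8.11×10^5, ε/D = 1.52×10^-5, f = 0.01225, h_1 = f(L/D)V²/2g = 2.544 m
Pipe 2: V = 1.729 m/s, Re = 6.44×10^5, ε/D = 2.14×10^-4, f = 0.01513, h_2 = f(L/D)V²/2g = 6.854 m
Series → Q common, losses add: H = Σh = 9.398 m

H ≈ 9.40 m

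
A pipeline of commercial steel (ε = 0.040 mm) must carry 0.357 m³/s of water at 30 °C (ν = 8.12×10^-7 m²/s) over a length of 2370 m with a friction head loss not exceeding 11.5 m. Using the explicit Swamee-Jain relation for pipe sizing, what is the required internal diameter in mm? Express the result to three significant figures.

D ≈ 494 mm

Swamee-Jain (Type III): D = 0.66·[ε^1.25·(LQ²/(gh_f))^4.75 + ν·Q^9.4·(L/(gh_f))^5.2]^0.04
LQ²/(gh_f) = 2.677; L/(gh_f) = 21.01
Term 1 = ε^1.25·(…)^4.75 = 3.42×10^-4; Term 2 = ν·Q^9.4·(…)^5.2 = 3.81×10^-4
D = 0.66·(3.42×10^-4 + 3.81×10^-4)^0.04 = 0.4942 m = 494 mm
Check: V = 1.86 m/s, Re = 1.13×10^6, f = 0.01307, h_f = 11.1 m ≈ 11.5 m ✓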